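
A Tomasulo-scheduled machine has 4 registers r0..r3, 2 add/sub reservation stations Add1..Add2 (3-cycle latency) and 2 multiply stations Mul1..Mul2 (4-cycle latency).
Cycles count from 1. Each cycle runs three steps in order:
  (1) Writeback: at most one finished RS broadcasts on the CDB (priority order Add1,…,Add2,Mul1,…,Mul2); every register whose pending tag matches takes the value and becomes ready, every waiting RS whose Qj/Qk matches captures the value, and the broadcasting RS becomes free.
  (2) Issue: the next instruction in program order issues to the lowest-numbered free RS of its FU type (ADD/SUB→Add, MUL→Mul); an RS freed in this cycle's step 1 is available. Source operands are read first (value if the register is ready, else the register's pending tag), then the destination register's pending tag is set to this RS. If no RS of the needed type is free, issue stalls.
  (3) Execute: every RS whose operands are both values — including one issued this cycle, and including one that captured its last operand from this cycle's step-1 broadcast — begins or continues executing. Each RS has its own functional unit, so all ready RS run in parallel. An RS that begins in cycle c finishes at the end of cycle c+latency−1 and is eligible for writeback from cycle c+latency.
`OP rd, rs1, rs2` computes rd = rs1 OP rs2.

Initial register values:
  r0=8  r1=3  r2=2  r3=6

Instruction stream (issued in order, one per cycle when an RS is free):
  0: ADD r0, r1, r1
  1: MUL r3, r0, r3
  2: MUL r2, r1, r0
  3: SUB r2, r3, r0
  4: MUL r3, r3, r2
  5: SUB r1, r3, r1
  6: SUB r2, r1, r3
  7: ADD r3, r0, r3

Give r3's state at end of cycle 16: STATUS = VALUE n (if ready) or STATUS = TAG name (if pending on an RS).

c1: issue ADD r0<-Add1 | r0:Add1,r1:3,r2:2,r3:6
c2: issue MUL r3<-Mul1 | r0:Add1,r1:3,r2:2,r3:Mul1
c3: issue MUL r2<-Mul2 | r0:Add1,r1:3,r2:Mul2,r3:Mul1
c4: CDB Add1=6; issue SUB r2<-Add1 | r0:6,r1:3,r2:Add1,r3:Mul1
c5: stall | r0:6,r1:3,r2:Add1,r3:Mul1
c6: stall | r0:6,r1:3,r2:Add1,r3:Mul1
c7: stall | r0:6,r1:3,r2:Add1,r3:Mul1
c8: CDB Mul1=36; issue MUL r3<-Mul1 | r0:6,r1:3,r2:Add1,r3:Mul1
c9: CDB Mul2=18; issue SUB r1<-Add2 | r0:6,r1:Add2,r2:Add1,r3:Mul1
c10: stall | r0:6,r1:Add2,r2:Add1,r3:Mul1
c11: CDB Add1=30; issue SUB r2<-Add1 | r0:6,r1:Add2,r2:Add1,r3:Mul1
c12: stall | r0:6,r1:Add2,r2:Add1,r3:Mul1
c13: stall | r0:6,r1:Add2,r2:Add1,r3:Mul1
c14: stall | r0:6,r1:Add2,r2:Add1,r3:Mul1
c15: CDB Mul1=1080; stall | r0:6,r1:Add2,r2:Add1,r3:1080
c16: stall | r0:6,r1:Add2,r2:Add1,r3:1080

STATUS = VALUE 1080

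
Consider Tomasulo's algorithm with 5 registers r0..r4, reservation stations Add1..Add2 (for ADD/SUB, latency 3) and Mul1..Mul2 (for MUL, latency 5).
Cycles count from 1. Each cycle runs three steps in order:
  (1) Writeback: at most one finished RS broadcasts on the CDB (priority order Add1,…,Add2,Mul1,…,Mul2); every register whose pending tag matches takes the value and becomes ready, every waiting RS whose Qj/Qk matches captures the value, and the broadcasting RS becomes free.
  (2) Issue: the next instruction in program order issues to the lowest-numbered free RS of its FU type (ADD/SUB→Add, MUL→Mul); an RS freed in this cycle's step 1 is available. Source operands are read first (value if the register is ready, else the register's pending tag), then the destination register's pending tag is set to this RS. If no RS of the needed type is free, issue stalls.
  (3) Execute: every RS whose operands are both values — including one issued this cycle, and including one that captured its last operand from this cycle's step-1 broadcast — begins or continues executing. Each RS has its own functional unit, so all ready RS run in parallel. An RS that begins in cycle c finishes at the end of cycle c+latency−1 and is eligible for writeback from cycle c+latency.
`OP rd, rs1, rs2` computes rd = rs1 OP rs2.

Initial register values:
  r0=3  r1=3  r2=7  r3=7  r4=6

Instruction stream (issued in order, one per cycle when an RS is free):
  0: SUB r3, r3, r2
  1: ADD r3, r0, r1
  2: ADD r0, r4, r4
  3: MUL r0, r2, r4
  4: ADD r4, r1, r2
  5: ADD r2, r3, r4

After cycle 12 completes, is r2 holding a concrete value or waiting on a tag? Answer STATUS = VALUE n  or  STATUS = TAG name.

  c1: issue SUB r3<-Add1  regs: r0:3,r1:3,r2:7,r3:Add1,r4:6
  c2: issue ADD r3<-Add2  regs: r0:3,r1:3,r2:7,r3:Add2,r4:6
  c3: stall  regs: r0:3,r1:3,r2:7,r3:Add2,r4:6
  c4: CDB Add1=0; issue ADD r0<-Add1  regs: r0:Add1,r1:3,r2:7,r3:Add2,r4:6
  c5: CDB Add2=6; issue MUL r0<-Mul1  regs: r0:Mul1,r1:3,r2:7,r3:6,r4:6
  c6: issue ADD r4<-Add2  regs: r0:Mul1,r1:3,r2:7,r3:6,r4:Add2
  c7: CDB Add1=12; issue ADD r2<-Add1  regs: r0:Mul1,r1:3,r2:Add1,r3:6,r4:Add2
  c8: -  regs: r0:Mul1,r1:3,r2:Add1,r3:6,r4:Add2
  c9: CDB Add2=10  regs: r0:Mul1,r1:3,r2:Add1,r3:6,r4:10
  c10: CDB Mul1=42  regs: r0:42,r1:3,r2:Add1,r3:6,r4:10
  c11: -  regs: r0:42,r1:3,r2:Add1,r3:6,r4:10
  c12: CDB Add1=16  regs: r0:42,r1:3,r2:16,r3:6,r4:10

STATUS = VALUE 16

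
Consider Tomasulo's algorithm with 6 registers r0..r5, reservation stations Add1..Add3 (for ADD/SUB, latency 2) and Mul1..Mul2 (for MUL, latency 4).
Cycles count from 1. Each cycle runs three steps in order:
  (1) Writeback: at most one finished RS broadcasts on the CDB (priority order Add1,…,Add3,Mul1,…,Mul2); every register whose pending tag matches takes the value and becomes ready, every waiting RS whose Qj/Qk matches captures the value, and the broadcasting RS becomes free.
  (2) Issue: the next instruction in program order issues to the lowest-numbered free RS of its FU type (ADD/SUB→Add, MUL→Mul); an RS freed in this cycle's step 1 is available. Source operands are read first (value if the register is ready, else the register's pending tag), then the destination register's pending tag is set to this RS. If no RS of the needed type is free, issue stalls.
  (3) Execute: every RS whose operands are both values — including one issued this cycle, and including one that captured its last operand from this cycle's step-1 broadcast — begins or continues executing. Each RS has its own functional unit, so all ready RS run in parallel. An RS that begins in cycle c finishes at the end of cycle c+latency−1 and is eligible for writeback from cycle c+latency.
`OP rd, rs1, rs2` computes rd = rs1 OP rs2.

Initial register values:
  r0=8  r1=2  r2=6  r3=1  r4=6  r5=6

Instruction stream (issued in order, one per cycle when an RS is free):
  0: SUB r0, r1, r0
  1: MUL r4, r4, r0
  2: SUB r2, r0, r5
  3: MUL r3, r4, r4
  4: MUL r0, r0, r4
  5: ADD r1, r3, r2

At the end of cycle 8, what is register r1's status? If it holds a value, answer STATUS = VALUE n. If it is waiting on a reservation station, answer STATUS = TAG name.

cycle 1: issue SUB r0<-Add1 // r0:Add1,r1:2,r2:6,r3:1,r4:6,r5:6
cycle 2: issue MUL r4<-Mul1 // r0:Add1,r1:2,r2:6,r3:1,r4:Mul1,r5:6
cycle 3: CDB Add1=-6; issue SUB r2<-Add1 // r0:-6,r1:2,r2:Add1,r3:1,r4:Mul1,r5:6
cycle 4: issue MUL r3<-Mul2 // r0:-6,r1:2,r2:Add1,r3:Mul2,r4:Mul1,r5:6
cycle 5: CDB Add1=-12; stall // r0:-6,r1:2,r2:-12,r3:Mul2,r4:Mul1,r5:6
cycle 6: stall // r0:-6,r1:2,r2:-12,r3:Mul2,r4:Mul1,r5:6
cycle 7: CDB Mul1=-36; issue MUL r0<-Mul1 // r0:Mul1,r1:2,r2:-12,r3:Mul2,r4:-36,r5:6
cycle 8: issue ADD r1<-Add1 // r0:Mul1,r1:Add1,r2:-12,r3:Mul2,r4:-36,r5:6

STATUS = TAG Add1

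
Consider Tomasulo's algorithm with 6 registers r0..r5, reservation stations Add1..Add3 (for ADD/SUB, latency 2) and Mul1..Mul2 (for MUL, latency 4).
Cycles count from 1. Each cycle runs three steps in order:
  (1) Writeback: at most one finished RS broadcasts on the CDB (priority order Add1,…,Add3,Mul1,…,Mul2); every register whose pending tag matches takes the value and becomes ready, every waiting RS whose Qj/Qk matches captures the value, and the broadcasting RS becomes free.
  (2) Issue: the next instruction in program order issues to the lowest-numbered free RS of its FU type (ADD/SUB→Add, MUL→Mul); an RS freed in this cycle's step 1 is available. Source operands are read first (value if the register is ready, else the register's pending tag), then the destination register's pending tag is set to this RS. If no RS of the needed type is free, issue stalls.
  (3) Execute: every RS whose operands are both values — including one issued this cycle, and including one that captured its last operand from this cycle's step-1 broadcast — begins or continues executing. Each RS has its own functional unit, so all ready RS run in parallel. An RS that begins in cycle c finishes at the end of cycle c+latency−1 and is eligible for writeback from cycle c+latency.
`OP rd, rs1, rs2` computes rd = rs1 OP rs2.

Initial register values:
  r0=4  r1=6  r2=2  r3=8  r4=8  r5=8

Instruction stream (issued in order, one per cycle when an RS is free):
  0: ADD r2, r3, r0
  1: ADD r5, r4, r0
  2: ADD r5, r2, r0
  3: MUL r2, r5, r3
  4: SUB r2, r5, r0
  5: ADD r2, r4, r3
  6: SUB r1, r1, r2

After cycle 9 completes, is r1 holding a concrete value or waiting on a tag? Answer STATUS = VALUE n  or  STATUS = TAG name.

STATUS = TAG Add1

  c1: issue ADD r2<-Add1  regs: r0:4,r1:6,r2:Add1,r3:8,r4:8,r5:8
  c2: issue ADD r5<-Add2  regs: r0:4,r1:6,r2:Add1,r3:8,r4:8,r5:Add2
  c3: CDB Add1=12; issue ADD r5<-Add1  regs: r0:4,r1:6,r2:12,r3:8,r4:8,r5:Add1
  c4: CDB Add2=12; issue MUL r2<-Mul1  regs: r0:4,r1:6,r2:Mul1,r3:8,r4:8,r5:Add1
  c5: CDB Add1=16; issue SUB r2<-Add1  regs: r0:4,r1:6,r2:Add1,r3:8,r4:8,r5:16
  c6: issue ADD r2<-Add2  regs: r0:4,r1:6,r2:Add2,r3:8,r4:8,r5:16
  c7: CDB Add1=12; issue SUB r1<-Add1  regs: r0:4,r1:Add1,r2:Add2,r3:8,r4:8,r5:16
  c8: CDB Add2=16  regs: r0:4,r1:Add1,r2:16,r3:8,r4:8,r5:16
  c9: CDB Mul1=128  regs: r0:4,r1:Add1,r2:16,r3:8,r4:8,r5:16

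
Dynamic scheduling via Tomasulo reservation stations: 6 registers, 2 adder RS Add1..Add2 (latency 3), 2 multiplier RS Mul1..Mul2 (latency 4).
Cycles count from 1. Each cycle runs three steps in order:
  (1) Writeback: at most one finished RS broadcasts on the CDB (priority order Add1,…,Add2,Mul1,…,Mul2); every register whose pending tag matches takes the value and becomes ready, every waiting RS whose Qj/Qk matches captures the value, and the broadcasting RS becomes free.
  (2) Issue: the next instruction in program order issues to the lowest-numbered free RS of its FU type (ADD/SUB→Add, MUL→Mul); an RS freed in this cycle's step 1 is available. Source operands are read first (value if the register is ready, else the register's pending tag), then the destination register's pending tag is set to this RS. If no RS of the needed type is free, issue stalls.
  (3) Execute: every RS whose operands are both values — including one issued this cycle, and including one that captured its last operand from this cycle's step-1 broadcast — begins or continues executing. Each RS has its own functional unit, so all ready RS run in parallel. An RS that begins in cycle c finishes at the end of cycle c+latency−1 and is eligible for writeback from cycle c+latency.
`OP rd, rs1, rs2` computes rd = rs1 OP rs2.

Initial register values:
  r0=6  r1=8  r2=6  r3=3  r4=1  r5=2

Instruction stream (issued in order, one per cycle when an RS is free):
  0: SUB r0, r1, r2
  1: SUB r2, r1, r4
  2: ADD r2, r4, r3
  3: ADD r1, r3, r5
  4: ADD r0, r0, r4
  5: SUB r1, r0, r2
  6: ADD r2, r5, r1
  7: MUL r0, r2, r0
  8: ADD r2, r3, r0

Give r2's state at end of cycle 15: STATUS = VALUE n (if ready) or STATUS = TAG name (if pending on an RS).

STATUS = TAG Add2

c1: issue SUB r0<-Add1 | r0:Add1,r1:8,r2:6,r3:3,r4:1,r5:2
c2: issue SUB r2<-Add2 | r0:Add1,r1:8,r2:Add2,r3:3,r4:1,r5:2
c3: stall | r0:Add1,r1:8,r2:Add2,r3:3,r4:1,r5:2
c4: CDB Add1=2; issue ADD r2<-Add1 | r0:2,r1:8,r2:Add1,r3:3,r4:1,r5:2
c5: CDB Add2=7; issue ADD r1<-Add2 | r0:2,r1:Add2,r2:Add1,r3:3,r4:1,r5:2
c6: stall | r0:2,r1:Add2,r2:Add1,r3:3,r4:1,r5:2
c7: CDB Add1=4; issue ADD r0<-Add1 | r0:Add1,r1:Add2,r2:4,r3:3,r4:1,r5:2
c8: CDB Add2=5; issue SUB r1<-Add2 | r0:Add1,r1:Add2,r2:4,r3:3,r4:1,r5:2
c9: stall | r0:Add1,r1:Add2,r2:4,r3:3,r4:1,r5:2
c10: CDB Add1=3; issue ADD r2<-Add1 | r0:3,r1:Add2,r2:Add1,r3:3,r4:1,r5:2
c11: issue MUL r0<-Mul1 | r0:Mul1,r1:Add2,r2:Add1,r3:3,r4:1,r5:2
c12: stall | r0:Mul1,r1:Add2,r2:Add1,r3:3,r4:1,r5:2
c13: CDB Add2=-1; issue ADD r2<-Add2 | r0:Mul1,r1:-1,r2:Add2,r3:3,r4:1,r5:2
c14: - | r0:Mul1,r1:-1,r2:Add2,r3:3,r4:1,r5:2
c15: - | r0:Mul1,r1:-1,r2:Add2,r3:3,r4:1,r5:2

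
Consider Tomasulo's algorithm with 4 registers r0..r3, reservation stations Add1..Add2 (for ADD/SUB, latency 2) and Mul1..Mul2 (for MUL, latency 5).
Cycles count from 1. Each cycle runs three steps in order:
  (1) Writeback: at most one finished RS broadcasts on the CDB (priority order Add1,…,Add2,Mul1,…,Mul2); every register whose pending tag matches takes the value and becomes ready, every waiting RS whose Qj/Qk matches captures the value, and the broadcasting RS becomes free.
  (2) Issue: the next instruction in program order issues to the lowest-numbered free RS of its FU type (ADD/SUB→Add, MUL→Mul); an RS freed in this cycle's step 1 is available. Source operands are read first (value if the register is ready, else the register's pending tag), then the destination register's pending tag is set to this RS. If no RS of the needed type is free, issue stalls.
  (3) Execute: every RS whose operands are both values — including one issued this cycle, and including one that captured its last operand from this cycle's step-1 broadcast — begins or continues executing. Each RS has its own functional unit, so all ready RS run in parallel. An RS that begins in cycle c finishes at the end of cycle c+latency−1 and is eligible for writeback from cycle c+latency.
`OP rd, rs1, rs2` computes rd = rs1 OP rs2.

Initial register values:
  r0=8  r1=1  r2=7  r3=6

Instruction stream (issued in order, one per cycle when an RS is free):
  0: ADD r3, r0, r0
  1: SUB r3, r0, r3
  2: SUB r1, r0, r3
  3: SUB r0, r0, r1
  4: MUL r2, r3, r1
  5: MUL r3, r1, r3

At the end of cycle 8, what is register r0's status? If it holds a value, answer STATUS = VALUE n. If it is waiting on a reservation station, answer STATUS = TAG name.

STATUS = TAG Add2

  c1: issue ADD r3<-Add1  regs: r0:8,r1:1,r2:7,r3:Add1
  c2: issue SUB r3<-Add2  regs: r0:8,r1:1,r2:7,r3:Add2
  c3: CDB Add1=16; issue SUB r1<-Add1  regs: r0:8,r1:Add1,r2:7,r3:Add2
  c4: stall  regs: r0:8,r1:Add1,r2:7,r3:Add2
  c5: CDB Add2=-8; issue SUB r0<-Add2  regs: r0:Add2,r1:Add1,r2:7,r3:-8
  c6: issue MUL r2<-Mul1  regs: r0:Add2,r1:Add1,r2:Mul1,r3:-8
  c7: CDB Add1=16; issue MUL r3<-Mul2  regs: r0:Add2,r1:16,r2:Mul1,r3:Mul2
  c8: -  regs: r0:Add2,r1:16,r2:Mul1,r3:Mul2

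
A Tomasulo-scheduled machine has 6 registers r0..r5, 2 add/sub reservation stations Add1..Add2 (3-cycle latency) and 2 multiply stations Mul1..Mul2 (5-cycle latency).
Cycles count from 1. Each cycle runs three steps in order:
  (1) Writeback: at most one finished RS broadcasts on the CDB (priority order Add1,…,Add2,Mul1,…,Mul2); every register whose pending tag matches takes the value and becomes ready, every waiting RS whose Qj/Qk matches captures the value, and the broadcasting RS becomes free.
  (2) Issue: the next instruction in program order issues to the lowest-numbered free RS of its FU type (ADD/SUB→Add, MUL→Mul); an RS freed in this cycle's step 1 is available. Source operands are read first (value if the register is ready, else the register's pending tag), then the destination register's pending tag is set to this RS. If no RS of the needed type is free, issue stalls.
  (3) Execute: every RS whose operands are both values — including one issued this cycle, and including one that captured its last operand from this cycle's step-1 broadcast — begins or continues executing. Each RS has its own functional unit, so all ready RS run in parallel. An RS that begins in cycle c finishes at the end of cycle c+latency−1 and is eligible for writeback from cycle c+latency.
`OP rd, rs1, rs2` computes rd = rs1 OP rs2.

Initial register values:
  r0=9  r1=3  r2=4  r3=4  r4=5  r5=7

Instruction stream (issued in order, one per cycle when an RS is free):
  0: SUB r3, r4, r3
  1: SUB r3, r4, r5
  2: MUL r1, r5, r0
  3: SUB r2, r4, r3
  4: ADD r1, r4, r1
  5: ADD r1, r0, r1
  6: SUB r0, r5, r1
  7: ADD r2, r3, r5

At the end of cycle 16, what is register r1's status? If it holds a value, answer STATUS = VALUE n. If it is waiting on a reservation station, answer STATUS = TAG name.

STATUS = VALUE 77

c1: issue SUB r3<-Add1 | r0:9,r1:3,r2:4,r3:Add1,r4:5,r5:7
c2: issue SUB r3<-Add2 | r0:9,r1:3,r2:4,r3:Add2,r4:5,r5:7
c3: issue MUL r1<-Mul1 | r0:9,r1:Mul1,r2:4,r3:Add2,r4:5,r5:7
c4: CDB Add1=1; issue SUB r2<-Add1 | r0:9,r1:Mul1,r2:Add1,r3:Add2,r4:5,r5:7
c5: CDB Add2=-2; issue ADD r1<-Add2 | r0:9,r1:Add2,r2:Add1,r3:-2,r4:5,r5:7
c6: stall | r0:9,r1:Add2,r2:Add1,r3:-2,r4:5,r5:7
c7: stall | r0:9,r1:Add2,r2:Add1,r3:-2,r4:5,r5:7
c8: CDB Add1=7; issue ADD r1<-Add1 | r0:9,r1:Add1,r2:7,r3:-2,r4:5,r5:7
c9: CDB Mul1=63; stall | r0:9,r1:Add1,r2:7,r3:-2,r4:5,r5:7
c10: stall | r0:9,r1:Add1,r2:7,r3:-2,r4:5,r5:7
c11: stall | r0:9,r1:Add1,r2:7,r3:-2,r4:5,r5:7
c12: CDB Add2=68; issue SUB r0<-Add2 | r0:Add2,r1:Add1,r2:7,r3:-2,r4:5,r5:7
c13: stall | r0:Add2,r1:Add1,r2:7,r3:-2,r4:5,r5:7
c14: stall | r0:Add2,r1:Add1,r2:7,r3:-2,r4:5,r5:7
c15: CDB Add1=77; issue ADD r2<-Add1 | r0:Add2,r1:77,r2:Add1,r3:-2,r4:5,r5:7
c16: - | r0:Add2,r1:77,r2:Add1,r3:-2,r4:5,r5:7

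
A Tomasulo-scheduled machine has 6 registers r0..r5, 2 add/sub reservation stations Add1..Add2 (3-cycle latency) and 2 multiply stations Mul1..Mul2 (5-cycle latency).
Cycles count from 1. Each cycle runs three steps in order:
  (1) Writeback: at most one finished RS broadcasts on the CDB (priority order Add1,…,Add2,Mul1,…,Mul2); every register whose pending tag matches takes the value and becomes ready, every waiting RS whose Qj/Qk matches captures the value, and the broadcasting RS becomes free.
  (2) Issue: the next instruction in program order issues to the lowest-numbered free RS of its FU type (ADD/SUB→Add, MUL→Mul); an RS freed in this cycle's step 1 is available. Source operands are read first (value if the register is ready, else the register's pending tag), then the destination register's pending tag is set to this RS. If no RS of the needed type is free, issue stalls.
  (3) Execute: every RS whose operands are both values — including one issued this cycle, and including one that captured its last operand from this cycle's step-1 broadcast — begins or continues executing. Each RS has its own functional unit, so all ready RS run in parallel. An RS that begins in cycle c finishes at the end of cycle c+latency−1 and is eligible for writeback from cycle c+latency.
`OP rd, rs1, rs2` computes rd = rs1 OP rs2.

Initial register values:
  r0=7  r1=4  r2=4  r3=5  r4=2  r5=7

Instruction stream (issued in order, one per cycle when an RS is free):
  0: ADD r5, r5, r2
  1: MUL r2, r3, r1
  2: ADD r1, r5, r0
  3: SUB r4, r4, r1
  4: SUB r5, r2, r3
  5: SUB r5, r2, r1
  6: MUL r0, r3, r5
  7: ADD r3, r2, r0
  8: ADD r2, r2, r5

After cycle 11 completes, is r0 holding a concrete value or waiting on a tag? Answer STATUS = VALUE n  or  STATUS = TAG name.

STATUS = TAG Mul1

cycle 1: issue ADD r5<-Add1 // r0:7,r1:4,r2:4,r3:5,r4:2,r5:Add1
cycle 2: issue MUL r2<-Mul1 // r0:7,r1:4,r2:Mul1,r3:5,r4:2,r5:Add1
cycle 3: issue ADD r1<-Add2 // r0:7,r1:Add2,r2:Mul1,r3:5,r4:2,r5:Add1
cycle 4: CDB Add1=11; issue SUB r4<-Add1 // r0:7,r1:Add2,r2:Mul1,r3:5,r4:Add1,r5:11
cycle 5: stall // r0:7,r1:Add2,r2:Mul1,r3:5,r4:Add1,r5:11
cycle 6: stall // r0:7,r1:Add2,r2:Mul1,r3:5,r4:Add1,r5:11
cycle 7: CDB Add2=18; issue SUB r5<-Add2 // r0:7,r1:18,r2:Mul1,r3:5,r4:Add1,r5:Add2
cycle 8: CDB Mul1=20; stall // r0:7,r1:18,r2:20,r3:5,r4:Add1,r5:Add2
cycle 9: stall // r0:7,r1:18,r2:20,r3:5,r4:Add1,r5:Add2
cycle 10: CDB Add1=-16; issue SUB r5<-Add1 // r0:7,r1:18,r2:20,r3:5,r4:-16,r5:Add1
cycle 11: CDB Add2=15; issue MUL r0<-Mul1 // r0:Mul1,r1:18,r2:20,r3:5,r4:-16,r5:Add1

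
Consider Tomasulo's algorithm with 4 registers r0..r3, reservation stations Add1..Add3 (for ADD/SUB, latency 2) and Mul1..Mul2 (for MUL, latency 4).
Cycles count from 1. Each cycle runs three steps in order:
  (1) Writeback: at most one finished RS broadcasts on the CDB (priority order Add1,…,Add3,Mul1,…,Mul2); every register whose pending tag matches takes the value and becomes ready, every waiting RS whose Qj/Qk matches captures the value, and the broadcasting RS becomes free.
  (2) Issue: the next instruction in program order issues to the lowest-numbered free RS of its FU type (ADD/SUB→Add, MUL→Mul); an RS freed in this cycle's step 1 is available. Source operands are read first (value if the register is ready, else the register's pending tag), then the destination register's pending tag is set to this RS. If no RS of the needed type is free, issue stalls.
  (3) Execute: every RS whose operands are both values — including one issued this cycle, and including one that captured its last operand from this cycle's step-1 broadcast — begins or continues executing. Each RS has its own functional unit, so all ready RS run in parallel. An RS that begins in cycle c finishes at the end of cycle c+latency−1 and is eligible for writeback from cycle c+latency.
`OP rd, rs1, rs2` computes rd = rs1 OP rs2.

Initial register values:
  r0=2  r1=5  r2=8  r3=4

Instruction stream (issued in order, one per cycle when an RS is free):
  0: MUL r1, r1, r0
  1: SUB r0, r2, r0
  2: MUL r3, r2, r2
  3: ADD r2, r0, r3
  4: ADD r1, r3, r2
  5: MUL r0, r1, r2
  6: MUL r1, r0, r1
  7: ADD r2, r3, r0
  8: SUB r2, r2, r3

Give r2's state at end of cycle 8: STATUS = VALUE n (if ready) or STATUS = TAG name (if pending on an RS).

  c1: issue MUL r1<-Mul1  regs: r0:2,r1:Mul1,r2:8,r3:4
  c2: issue SUB r0<-Add1  regs: r0:Add1,r1:Mul1,r2:8,r3:4
  c3: issue MUL r3<-Mul2  regs: r0:Add1,r1:Mul1,r2:8,r3:Mul2
  c4: CDB Add1=6; issue ADD r2<-Add1  regs: r0:6,r1:Mul1,r2:Add1,r3:Mul2
  c5: CDB Mul1=10; issue ADD r1<-Add2  regs: r0:6,r1:Add2,r2:Add1,r3:Mul2
  c6: issue MUL r0<-Mul1  regs: r0:Mul1,r1:Add2,r2:Add1,r3:Mul2
  c7: CDB Mul2=64; issue MUL r1<-Mul2  regs: r0:Mul1,r1:Mul2,r2:Add1,r3:64
  c8: issue ADD r2<-Add3  regs: r0:Mul1,r1:Mul2,r2:Add3,r3:64

STATUS = TAG Add3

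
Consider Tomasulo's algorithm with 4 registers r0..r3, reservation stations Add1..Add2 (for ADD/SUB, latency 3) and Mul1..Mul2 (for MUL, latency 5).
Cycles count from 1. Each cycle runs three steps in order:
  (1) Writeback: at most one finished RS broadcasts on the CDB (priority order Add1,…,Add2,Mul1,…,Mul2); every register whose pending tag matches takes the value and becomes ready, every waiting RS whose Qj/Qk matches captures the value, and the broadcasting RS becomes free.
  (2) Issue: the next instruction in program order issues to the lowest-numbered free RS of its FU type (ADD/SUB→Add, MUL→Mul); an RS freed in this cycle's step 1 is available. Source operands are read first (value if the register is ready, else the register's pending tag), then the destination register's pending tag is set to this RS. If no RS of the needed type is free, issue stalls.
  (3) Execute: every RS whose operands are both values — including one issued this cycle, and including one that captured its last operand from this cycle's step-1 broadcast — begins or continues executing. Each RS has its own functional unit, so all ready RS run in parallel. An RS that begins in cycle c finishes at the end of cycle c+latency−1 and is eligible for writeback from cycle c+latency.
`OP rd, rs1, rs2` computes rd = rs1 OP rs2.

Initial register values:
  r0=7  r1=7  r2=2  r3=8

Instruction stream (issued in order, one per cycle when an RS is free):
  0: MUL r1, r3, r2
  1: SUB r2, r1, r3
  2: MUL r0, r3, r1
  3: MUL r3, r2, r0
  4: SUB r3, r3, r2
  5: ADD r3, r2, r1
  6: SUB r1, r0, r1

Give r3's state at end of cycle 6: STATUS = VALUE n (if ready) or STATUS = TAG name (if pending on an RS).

STATUS = TAG Mul1

c1: issue MUL r1<-Mul1 | r0:7,r1:Mul1,r2:2,r3:8
c2: issue SUB r2<-Add1 | r0:7,r1:Mul1,r2:Add1,r3:8
c3: issue MUL r0<-Mul2 | r0:Mul2,r1:Mul1,r2:Add1,r3:8
c4: stall | r0:Mul2,r1:Mul1,r2:Add1,r3:8
c5: stall | r0:Mul2,r1:Mul1,r2:Add1,r3:8
c6: CDB Mul1=16; issue MUL r3<-Mul1 | r0:Mul2,r1:16,r2:Add1,r3:Mul1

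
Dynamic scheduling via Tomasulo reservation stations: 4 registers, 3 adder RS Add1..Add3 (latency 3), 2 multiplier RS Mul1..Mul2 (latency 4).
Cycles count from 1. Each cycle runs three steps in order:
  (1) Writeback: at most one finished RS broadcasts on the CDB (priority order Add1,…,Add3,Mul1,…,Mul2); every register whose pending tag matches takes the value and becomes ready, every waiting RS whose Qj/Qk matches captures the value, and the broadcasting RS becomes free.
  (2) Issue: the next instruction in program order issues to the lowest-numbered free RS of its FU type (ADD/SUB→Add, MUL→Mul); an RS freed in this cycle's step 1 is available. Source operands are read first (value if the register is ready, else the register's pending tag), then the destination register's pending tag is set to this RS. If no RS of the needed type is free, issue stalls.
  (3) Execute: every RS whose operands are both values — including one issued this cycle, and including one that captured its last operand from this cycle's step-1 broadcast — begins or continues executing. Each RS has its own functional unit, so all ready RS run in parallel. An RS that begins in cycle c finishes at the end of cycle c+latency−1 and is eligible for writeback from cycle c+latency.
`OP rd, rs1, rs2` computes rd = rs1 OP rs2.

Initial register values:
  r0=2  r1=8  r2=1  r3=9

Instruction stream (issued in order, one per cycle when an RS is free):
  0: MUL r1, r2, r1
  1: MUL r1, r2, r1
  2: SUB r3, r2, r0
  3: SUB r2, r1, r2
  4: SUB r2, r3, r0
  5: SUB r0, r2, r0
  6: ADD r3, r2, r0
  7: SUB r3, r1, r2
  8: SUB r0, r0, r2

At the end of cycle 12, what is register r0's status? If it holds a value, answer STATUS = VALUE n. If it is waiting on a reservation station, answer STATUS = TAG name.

cycle 1: issue MUL r1<-Mul1 // r0:2,r1:Mul1,r2:1,r3:9
cycle 2: issue MUL r1<-Mul2 // r0:2,r1:Mul2,r2:1,r3:9
cycle 3: issue SUB r3<-Add1 // r0:2,r1:Mul2,r2:1,r3:Add1
cycle 4: issue SUB r2<-Add2 // r0:2,r1:Mul2,r2:Add2,r3:Add1
cycle 5: CDB Mul1=8; issue SUB r2<-Add3 // r0:2,r1:Mul2,r2:Add3,r3:Add1
cycle 6: CDB Add1=-1; issue SUB r0<-Add1 // r0:Add1,r1:Mul2,r2:Add3,r3:-1
cycle 7: stall // r0:Add1,r1:Mul2,r2:Add3,r3:-1
cycle 8: stall // r0:Add1,r1:Mul2,r2:Add3,r3:-1
cycle 9: CDB Add3=-3; issue ADD r3<-Add3 // r0:Add1,r1:Mul2,r2:-3,r3:Add3
cycle 10: CDB Mul2=8; stall // r0:Add1,r1:8,r2:-3,r3:Add3
cycle 11: stall // r0:Add1,r1:8,r2:-3,r3:Add3
cycle 12: CDB Add1=-5; issue SUB r3<-Add1 // r0:-5,r1:8,r2:-3,r3:Add1

STATUS = VALUE -5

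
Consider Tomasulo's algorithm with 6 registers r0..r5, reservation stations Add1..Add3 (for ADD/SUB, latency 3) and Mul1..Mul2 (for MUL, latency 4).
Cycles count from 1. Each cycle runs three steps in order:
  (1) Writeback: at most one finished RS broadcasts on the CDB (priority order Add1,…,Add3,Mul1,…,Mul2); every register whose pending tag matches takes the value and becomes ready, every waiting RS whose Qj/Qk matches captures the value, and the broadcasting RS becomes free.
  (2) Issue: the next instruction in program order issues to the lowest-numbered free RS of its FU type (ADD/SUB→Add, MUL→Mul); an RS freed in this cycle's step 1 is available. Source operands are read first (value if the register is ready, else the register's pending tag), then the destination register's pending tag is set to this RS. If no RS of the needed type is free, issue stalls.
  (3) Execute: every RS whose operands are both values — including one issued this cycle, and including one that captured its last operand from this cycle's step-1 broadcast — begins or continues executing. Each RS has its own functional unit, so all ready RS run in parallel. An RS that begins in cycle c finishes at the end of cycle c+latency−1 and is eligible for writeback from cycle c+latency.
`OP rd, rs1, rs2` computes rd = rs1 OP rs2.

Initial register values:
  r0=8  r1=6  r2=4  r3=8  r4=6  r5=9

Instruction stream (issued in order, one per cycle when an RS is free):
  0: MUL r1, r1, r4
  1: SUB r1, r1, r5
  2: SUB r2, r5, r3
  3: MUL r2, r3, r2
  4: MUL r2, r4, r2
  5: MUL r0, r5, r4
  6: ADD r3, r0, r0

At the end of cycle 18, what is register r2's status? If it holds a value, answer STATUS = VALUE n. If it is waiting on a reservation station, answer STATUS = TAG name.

cycle 1: issue MUL r1<-Mul1 // r0:8,r1:Mul1,r2:4,r3:8,r4:6,r5:9
cycle 2: issue SUB r1<-Add1 // r0:8,r1:Add1,r2:4,r3:8,r4:6,r5:9
cycle 3: issue SUB r2<-Add2 // r0:8,r1:Add1,r2:Add2,r3:8,r4:6,r5:9
cycle 4: issue MUL r2<-Mul2 // r0:8,r1:Add1,r2:Mul2,r3:8,r4:6,r5:9
cycle 5: CDB Mul1=36; issue MUL r2<-Mul1 // r0:8,r1:Add1,r2:Mul1,r3:8,r4:6,r5:9
cycle 6: CDB Add2=1; stall // r0:8,r1:Add1,r2:Mul1,r3:8,r4:6,r5:9
cycle 7: stall // r0:8,r1:Add1,r2:Mul1,r3:8,r4:6,r5:9
cycle 8: CDB Add1=27; stall // r0:8,r1:27,r2:Mul1,r3:8,r4:6,r5:9
cycle 9: stall // r0:8,r1:27,r2:Mul1,r3:8,r4:6,r5:9
cycle 10: CDB Mul2=8; issue MUL r0<-Mul2 // r0:Mul2,r1:27,r2:Mul1,r3:8,r4:6,r5:9
cycle 11: issue ADD r3<-Add1 // r0:Mul2,r1:27,r2:Mul1,r3:Add1,r4:6,r5:9
cycle 12: - // r0:Mul2,r1:27,r2:Mul1,r3:Add1,r4:6,r5:9
cycle 13: - // r0:Mul2,r1:27,r2:Mul1,r3:Add1,r4:6,r5:9
cycle 14: CDB Mul1=48 // r0:Mul2,r1:27,r2:48,r3:Add1,r4:6,r5:9
cycle 15: CDB Mul2=54 // r0:54,r1:27,r2:48,r3:Add1,r4:6,r5:9
cycle 16: - // r0:54,r1:27,r2:48,r3:Add1,r4:6,r5:9
cycle 17: - // r0:54,r1:27,r2:48,r3:Add1,r4:6,r5:9
cycle 18: CDB Add1=108 // r0:54,r1:27,r2:48,r3:108,r4:6,r5:9

STATUS = VALUE 48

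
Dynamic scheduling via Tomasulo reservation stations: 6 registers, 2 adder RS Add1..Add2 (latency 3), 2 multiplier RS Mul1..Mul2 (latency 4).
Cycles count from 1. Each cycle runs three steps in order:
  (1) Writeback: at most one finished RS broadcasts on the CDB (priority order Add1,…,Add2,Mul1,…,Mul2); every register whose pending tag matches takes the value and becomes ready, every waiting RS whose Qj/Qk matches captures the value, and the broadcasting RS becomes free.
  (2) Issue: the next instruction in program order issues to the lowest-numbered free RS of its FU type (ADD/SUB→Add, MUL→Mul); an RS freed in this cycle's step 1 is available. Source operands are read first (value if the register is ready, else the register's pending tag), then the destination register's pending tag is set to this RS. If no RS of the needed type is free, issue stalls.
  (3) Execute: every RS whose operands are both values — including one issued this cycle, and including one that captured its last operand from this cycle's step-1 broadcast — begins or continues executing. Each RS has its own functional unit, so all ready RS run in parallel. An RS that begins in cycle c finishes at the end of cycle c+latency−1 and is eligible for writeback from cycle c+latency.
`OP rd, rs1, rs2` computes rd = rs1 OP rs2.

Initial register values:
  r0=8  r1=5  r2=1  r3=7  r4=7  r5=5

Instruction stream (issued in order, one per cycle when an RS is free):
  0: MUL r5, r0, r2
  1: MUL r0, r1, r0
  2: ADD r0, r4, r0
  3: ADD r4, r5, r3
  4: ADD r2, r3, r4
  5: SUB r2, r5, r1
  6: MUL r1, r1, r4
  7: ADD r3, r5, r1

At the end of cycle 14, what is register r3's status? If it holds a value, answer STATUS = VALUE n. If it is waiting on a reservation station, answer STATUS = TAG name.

STATUS = TAG Add2

cycle 1: issue MUL r5<-Mul1 // r0:8,r1:5,r2:1,r3:7,r4:7,r5:Mul1
cycle 2: issue MUL r0<-Mul2 // r0:Mul2,r1:5,r2:1,r3:7,r4:7,r5:Mul1
cycle 3: issue ADD r0<-Add1 // r0:Add1,r1:5,r2:1,r3:7,r4:7,r5:Mul1
cycle 4: issue ADD r4<-Add2 // r0:Add1,r1:5,r2:1,r3:7,r4:Add2,r5:Mul1
cycle 5: CDB Mul1=8; stall // r0:Add1,r1:5,r2:1,r3:7,r4:Add2,r5:8
cycle 6: CDB Mul2=40; stall // r0:Add1,r1:5,r2:1,r3:7,r4:Add2,r5:8
cycle 7: stall // r0:Add1,r1:5,r2:1,r3:7,r4:Add2,r5:8
cycle 8: CDB Add2=15; issue ADD r2<-Add2 // r0:Add1,r1:5,r2:Add2,r3:7,r4:15,r5:8
cycle 9: CDB Add1=47; issue SUB r2<-Add1 // r0:47,r1:5,r2:Add1,r3:7,r4:15,r5:8
cycle 10: issue MUL r1<-Mul1 // r0:47,r1:Mul1,r2:Add1,r3:7,r4:15,r5:8
cycle 11: CDB Add2=22; issue ADD r3<-Add2 // r0:47,r1:Mul1,r2:Add1,r3:Add2,r4:15,r5:8
cycle 12: CDB Add1=3 // r0:47,r1:Mul1,r2:3,r3:Add2,r4:15,r5:8
cycle 13: - // r0:47,r1:Mul1,r2:3,r3:Add2,r4:15,r5:8
cycle 14: CDB Mul1=75 // r0:47,r1:75,r2:3,r3:Add2,r4:15,r5:8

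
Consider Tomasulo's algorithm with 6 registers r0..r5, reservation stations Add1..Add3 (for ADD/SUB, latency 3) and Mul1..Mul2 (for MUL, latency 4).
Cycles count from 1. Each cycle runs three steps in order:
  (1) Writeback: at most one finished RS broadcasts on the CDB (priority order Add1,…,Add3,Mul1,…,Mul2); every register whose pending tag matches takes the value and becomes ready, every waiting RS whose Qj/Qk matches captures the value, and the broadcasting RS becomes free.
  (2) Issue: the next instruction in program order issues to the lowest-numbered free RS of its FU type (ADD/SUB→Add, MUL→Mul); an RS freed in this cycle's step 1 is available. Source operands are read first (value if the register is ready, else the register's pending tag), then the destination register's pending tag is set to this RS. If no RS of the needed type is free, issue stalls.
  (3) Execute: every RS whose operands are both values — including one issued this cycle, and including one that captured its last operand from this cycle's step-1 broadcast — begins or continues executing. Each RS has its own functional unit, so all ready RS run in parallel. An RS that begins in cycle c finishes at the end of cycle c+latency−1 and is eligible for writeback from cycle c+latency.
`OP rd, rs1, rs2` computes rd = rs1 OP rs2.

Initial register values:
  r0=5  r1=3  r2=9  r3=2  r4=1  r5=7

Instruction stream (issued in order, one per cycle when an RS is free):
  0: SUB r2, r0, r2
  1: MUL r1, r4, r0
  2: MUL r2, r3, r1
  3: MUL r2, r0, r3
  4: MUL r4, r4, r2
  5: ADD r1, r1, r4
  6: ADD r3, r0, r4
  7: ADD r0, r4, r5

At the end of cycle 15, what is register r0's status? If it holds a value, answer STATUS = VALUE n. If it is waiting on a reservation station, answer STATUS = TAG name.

cycle 1: issue SUB r2<-Add1 // r0:5,r1:3,r2:Add1,r3:2,r4:1,r5:7
cycle 2: issue MUL r1<-Mul1 // r0:5,r1:Mul1,r2:Add1,r3:2,r4:1,r5:7
cycle 3: issue MUL r2<-Mul2 // r0:5,r1:Mul1,r2:Mul2,r3:2,r4:1,r5:7
cycle 4: CDB Add1=-4; stall // r0:5,r1:Mul1,r2:Mul2,r3:2,r4:1,r5:7
cycle 5: stall // r0:5,r1:Mul1,r2:Mul2,r3:2,r4:1,r5:7
cycle 6: CDB Mul1=5; issue MUL r2<-Mul1 // r0:5,r1:5,r2:Mul1,r3:2,r4:1,r5:7
cycle 7: stall // r0:5,r1:5,r2:Mul1,r3:2,r4:1,r5:7
cycle 8: stall // r0:5,r1:5,r2:Mul1,r3:2,r4:1,r5:7
cycle 9: stall // r0:5,r1:5,r2:Mul1,r3:2,r4:1,r5:7
cycle 10: CDB Mul1=10; issue MUL r4<-Mul1 // r0:5,r1:5,r2:10,r3:2,r4:Mul1,r5:7
cycle 11: CDB Mul2=10; issue ADD r1<-Add1 // r0:5,r1:Add1,r2:10,r3:2,r4:Mul1,r5:7
cycle 12: issue ADD r3<-Add2 // r0:5,r1:Add1,r2:10,r3:Add2,r4:Mul1,r5:7
cycle 13: issue ADD r0<-Add3 // r0:Add3,r1:Add1,r2:10,r3:Add2,r4:Mul1,r5:7
cycle 14: CDB Mul1=10 // r0:Add3,r1:Add1,r2:10,r3:Add2,r4:10,r5:7
cycle 15: - // r0:Add3,r1:Add1,r2:10,r3:Add2,r4:10,r5:7

STATUS = TAG Add3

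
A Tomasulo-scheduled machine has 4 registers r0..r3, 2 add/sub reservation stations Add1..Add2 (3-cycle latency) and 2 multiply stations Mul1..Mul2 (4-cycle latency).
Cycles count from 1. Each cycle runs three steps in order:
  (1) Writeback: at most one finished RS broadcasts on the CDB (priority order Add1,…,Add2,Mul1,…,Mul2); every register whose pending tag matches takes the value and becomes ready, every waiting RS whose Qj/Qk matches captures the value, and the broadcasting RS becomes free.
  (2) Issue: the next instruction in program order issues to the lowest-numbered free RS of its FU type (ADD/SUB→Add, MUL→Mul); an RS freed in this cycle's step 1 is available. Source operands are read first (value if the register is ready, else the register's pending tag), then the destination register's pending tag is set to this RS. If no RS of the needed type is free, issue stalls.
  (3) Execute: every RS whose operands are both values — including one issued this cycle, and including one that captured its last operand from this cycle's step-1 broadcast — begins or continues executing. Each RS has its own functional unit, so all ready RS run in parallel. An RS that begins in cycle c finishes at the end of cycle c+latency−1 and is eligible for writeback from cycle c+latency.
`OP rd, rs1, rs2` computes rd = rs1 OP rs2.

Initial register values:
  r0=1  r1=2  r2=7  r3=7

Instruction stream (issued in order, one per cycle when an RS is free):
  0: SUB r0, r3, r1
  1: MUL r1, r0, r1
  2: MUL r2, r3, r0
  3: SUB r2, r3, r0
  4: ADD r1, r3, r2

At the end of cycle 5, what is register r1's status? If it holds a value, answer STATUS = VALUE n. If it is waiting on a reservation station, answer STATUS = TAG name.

STATUS = TAG Add2

c1: issue SUB r0<-Add1 | r0:Add1,r1:2,r2:7,r3:7
c2: issue MUL r1<-Mul1 | r0:Add1,r1:Mul1,r2:7,r3:7
c3: issue MUL r2<-Mul2 | r0:Add1,r1:Mul1,r2:Mul2,r3:7
c4: CDB Add1=5; issue SUB r2<-Add1 | r0:5,r1:Mul1,r2:Add1,r3:7
c5: issue ADD r1<-Add2 | r0:5,r1:Add2,r2:Add1,r3:7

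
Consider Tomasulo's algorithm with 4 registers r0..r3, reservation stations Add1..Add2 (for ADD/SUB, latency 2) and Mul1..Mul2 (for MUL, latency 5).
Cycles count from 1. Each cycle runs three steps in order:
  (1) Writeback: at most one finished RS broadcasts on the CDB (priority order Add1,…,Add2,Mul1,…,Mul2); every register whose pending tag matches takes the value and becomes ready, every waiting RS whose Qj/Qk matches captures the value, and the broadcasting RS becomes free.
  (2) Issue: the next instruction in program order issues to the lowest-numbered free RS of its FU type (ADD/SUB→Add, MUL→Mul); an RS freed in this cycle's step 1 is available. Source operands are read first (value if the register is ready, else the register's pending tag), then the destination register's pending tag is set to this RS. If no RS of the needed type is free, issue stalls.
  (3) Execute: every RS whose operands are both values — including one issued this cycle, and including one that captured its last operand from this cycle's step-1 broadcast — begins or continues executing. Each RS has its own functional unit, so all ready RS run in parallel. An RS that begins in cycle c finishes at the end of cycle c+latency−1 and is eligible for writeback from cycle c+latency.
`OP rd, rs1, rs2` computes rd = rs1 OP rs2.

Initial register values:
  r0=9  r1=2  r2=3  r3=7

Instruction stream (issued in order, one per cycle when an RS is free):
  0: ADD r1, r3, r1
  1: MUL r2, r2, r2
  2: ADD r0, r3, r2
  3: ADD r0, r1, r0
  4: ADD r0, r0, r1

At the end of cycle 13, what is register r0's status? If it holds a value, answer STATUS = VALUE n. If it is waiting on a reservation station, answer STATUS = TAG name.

cycle 1: issue ADD r1<-Add1 // r0:9,r1:Add1,r2:3,r3:7
cycle 2: issue MUL r2<-Mul1 // r0:9,r1:Add1,r2:Mul1,r3:7
cycle 3: CDB Add1=9; issue ADD r0<-Add1 // r0:Add1,r1:9,r2:Mul1,r3:7
cycle 4: issue ADD r0<-Add2 // r0:Add2,r1:9,r2:Mul1,r3:7
cycle 5: stall // r0:Add2,r1:9,r2:Mul1,r3:7
cycle 6: stall // r0:Add2,r1:9,r2:Mul1,r3:7
cycle 7: CDB Mul1=9; stall // r0:Add2,r1:9,r2:9,r3:7
cycle 8: stall // r0:Add2,r1:9,r2:9,r3:7
cycle 9: CDB Add1=16; issue ADD r0<-Add1 // r0:Add1,r1:9,r2:9,r3:7
cycle 10: - // r0:Add1,r1:9,r2:9,r3:7
cycle 11: CDB Add2=25 // r0:Add1,r1:9,r2:9,r3:7
cycle 12: - // r0:Add1,r1:9,r2:9,r3:7
cycle 13: CDB Add1=34 // r0:34,r1:9,r2:9,r3:7

STATUS = VALUE 34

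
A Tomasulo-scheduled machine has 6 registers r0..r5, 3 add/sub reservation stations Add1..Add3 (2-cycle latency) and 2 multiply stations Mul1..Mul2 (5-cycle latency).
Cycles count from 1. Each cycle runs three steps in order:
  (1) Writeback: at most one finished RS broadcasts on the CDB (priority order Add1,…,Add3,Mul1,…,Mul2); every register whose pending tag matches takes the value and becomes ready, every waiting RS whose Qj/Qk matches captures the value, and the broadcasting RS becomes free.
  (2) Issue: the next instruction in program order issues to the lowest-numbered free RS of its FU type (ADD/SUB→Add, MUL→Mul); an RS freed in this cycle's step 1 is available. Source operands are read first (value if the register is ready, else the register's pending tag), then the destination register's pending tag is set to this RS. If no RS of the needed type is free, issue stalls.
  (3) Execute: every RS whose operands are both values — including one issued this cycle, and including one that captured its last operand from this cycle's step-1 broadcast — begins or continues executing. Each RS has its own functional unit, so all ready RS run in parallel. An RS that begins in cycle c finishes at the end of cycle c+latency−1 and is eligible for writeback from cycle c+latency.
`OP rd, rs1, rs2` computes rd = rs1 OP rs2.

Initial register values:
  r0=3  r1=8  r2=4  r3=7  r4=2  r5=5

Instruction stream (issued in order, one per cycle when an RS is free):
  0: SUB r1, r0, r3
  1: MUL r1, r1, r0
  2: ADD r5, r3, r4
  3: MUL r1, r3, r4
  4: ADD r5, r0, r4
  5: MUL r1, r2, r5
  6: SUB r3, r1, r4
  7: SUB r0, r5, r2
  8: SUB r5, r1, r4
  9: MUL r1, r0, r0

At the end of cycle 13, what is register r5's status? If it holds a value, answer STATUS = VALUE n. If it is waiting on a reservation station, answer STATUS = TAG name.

cycle 1: issue SUB r1<-Add1 // r0:3,r1:Add1,r2:4,r3:7,r4:2,r5:5
cycle 2: issue MUL r1<-Mul1 // r0:3,r1:Mul1,r2:4,r3:7,r4:2,r5:5
cycle 3: CDB Add1=-4; issue ADD r5<-Add1 // r0:3,r1:Mul1,r2:4,r3:7,r4:2,r5:Add1
cycle 4: issue MUL r1<-Mul2 // r0:3,r1:Mul2,r2:4,r3:7,r4:2,r5:Add1
cycle 5: CDB Add1=9; issue ADD r5<-Add1 // r0:3,r1:Mul2,r2:4,r3:7,r4:2,r5:Add1
cycle 6: stall // r0:3,r1:Mul2,r2:4,r3:7,r4:2,r5:Add1
cycle 7: CDB Add1=5; stall // r0:3,r1:Mul2,r2:4,r3:7,r4:2,r5:5
cycle 8: CDB Mul1=-12; issue MUL r1<-Mul1 // r0:3,r1:Mul1,r2:4,r3:7,r4:2,r5:5
cycle 9: CDB Mul2=14; issue SUB r3<-Add1 // r0:3,r1:Mul1,r2:4,r3:Add1,r4:2,r5:5
cycle 10: issue SUB r0<-Add2 // r0:Add2,r1:Mul1,r2:4,r3:Add1,r4:2,r5:5
cycle 11: issue SUB r5<-Add3 // r0:Add2,r1:Mul1,r2:4,r3:Add1,r4:2,r5:Add3
cycle 12: CDB Add2=1; issue MUL r1<-Mul2 // r0:1,r1:Mul2,r2:4,r3:Add1,r4:2,r5:Add3
cycle 13: CDB Mul1=20 // r0:1,r1:Mul2,r2:4,r3:Add1,r4:2,r5:Add3

STATUS = TAG Add3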